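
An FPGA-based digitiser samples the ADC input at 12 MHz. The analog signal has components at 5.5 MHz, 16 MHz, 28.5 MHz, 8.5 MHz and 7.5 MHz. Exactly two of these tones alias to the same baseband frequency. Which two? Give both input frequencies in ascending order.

7.5 MHz, 28.5 MHz

fs/2 = 6 MHz.
5.5 MHz ≤ fs/2 = 6 MHz, passes unchanged.
16 MHz mod fs = 4 MHz.
4 MHz ≤ fs/2 = 6 MHz, appears at 4 MHz.
28.5 MHz mod fs = 4.5 MHz.
4.5 MHz ≤ fs/2 = 6 MHz, appears at 4.5 MHz.
8.5 MHz > fs/2 = 6 MHz, folds to fs − 8.5 MHz = 3.5 MHz.
7.5 MHz > fs/2 = 6 MHz, folds to fs − 7.5 MHz = 4.5 MHz.
7.5 MHz and 28.5 MHz both map to 4.5 MHz.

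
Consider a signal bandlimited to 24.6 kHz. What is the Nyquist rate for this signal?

Nyquist rate = 2 × 24.6 kHz = 49.2 kHz.

49.2 kHz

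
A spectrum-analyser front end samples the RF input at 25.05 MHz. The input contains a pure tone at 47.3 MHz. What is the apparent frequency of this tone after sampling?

2.8 MHz

47.3 MHz mod fs = 22.25 MHz.
22.25 MHz > fs/2 = 12.525 MHz, folds to fs − 22.25 MHz = 2.8 MHz.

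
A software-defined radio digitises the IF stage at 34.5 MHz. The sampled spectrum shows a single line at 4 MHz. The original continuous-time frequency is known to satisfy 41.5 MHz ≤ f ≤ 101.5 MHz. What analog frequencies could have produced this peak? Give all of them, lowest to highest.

65 MHz, 73 MHz, 99.5 MHz

Frequencies that alias to 4 MHz are k·fs ± 4 MHz for integer k ≥ 0.
k=0: 4 MHz.
k=1: 30.5 MHz, 38.5 MHz.
k=2: 65 MHz, 73 MHz.
k=3: 99.5 MHz, 107.5 MHz.
k=4: 134 MHz, 142 MHz.
Within [41.5 MHz, 101.5 MHz]: 65 MHz, 73 MHz, 99.5 MHz.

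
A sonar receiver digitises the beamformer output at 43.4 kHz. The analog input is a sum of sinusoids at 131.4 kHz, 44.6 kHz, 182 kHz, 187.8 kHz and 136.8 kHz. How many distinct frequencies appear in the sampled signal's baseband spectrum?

4

fs/2 = 21.7 kHz.
131.4 kHz mod fs = 1.2 kHz.
1.2 kHz ≤ fs/2 = 21.7 kHz, appears at 1.2 kHz.
44.6 kHz mod fs = 1.2 kHz.
1.2 kHz ≤ fs/2 = 21.7 kHz, appears at 1.2 kHz.
182 kHz mod fs = 8.4 kHz.
8.4 kHz ≤ fs/2 = 21.7 kHz, appears at 8.4 kHz.
187.8 kHz mod fs = 14.2 kHz.
14.2 kHz ≤ fs/2 = 21.7 kHz, appears at 14.2 kHz.
136.8 kHz mod fs = 6.6 kHz.
6.6 kHz ≤ fs/2 = 21.7 kHz, appears at 6.6 kHz.
Distinct values: {1.2 kHz, 6.6 kHz, 8.4 kHz, 14.2 kHz} → 4.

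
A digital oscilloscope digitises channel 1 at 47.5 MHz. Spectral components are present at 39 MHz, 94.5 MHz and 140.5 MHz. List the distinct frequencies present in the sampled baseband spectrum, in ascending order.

0.5 MHz, 2 MHz, 8.5 MHz

fs/2 = 23.75 MHz.
39 MHz > fs/2 = 23.75 MHz, folds to fs − 39 MHz = 8.5 MHz.
94.5 MHz mod fs = 47 MHz.
47 MHz > fs/2 = 23.75 MHz, folds to fs − 47 MHz = 0.5 MHz.
140.5 MHz mod fs = 45.5 MHz.
45.5 MHz > fs/2 = 23.75 MHz, folds to fs − 45.5 MHz = 2 MHz.
Distinct values: {0.5 MHz, 2 MHz, 8.5 MHz}.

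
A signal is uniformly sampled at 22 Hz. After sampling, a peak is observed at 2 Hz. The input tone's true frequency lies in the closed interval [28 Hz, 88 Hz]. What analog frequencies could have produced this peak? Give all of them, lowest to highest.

42 Hz, 46 Hz, 64 Hz, 68 Hz, 86 Hz

Frequencies that alias to 2 Hz are k·fs ± 2 Hz for integer k ≥ 0.
k=0: 2 Hz.
k=1: 20 Hz, 24 Hz.
k=2: 42 Hz, 46 Hz.
k=3: 64 Hz, 68 Hz.
k=4: 86 Hz, 90 Hz.
k=5: 108 Hz, 112 Hz.
Within [28 Hz, 88 Hz]: 42 Hz, 46 Hz, 64 Hz, 68 Hz, 86 Hz.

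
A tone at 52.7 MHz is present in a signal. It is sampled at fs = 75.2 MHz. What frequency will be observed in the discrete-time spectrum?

52.7 MHz > fs/2 = 37.6 MHz, folds to fs − 52.7 MHz = 22.5 MHz.

22.5 MHz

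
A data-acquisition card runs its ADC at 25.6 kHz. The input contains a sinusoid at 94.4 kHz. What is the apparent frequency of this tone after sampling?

94.4 kHz mod fs = 17.6 kHz.
17.6 kHz > fs/2 = 12.8 kHz, folds to fs − 17.6 kHz = 8 kHz.

8 kHz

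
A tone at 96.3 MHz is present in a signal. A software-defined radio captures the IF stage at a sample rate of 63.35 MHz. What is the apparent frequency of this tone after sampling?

96.3 MHz mod fs = 32.95 MHz.
32.95 MHz > fs/2 = 31.675 MHz, folds to fs − 32.95 MHz = 30.4 MHz.

30.4 MHz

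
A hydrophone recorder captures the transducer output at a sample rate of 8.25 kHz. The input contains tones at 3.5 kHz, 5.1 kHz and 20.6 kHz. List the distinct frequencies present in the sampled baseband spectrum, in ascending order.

fs/2 = 4.125 kHz.
3.5 kHz ≤ fs/2 = 4.125 kHz, passes unchanged.
5.1 kHz > fs/2 = 4.125 kHz, folds to fs − 5.1 kHz = 3.15 kHz.
20.6 kHz mod fs = 4.1 kHz.
4.1 kHz ≤ fs/2 = 4.125 kHz, appears at 4.1 kHz.
Distinct values: {3.15 kHz, 3.5 kHz, 4.1 kHz}.

3.15 kHz, 3.5 kHz, 4.1 kHz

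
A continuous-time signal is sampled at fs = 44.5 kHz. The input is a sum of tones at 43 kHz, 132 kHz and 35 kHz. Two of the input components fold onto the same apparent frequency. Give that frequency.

1.5 kHz

fs/2 = 22.25 kHz.
43 kHz > fs/2 = 22.25 kHz, folds to fs − 43 kHz = 1.5 kHz.
132 kHz mod fs = 43 kHz.
43 kHz > fs/2 = 22.25 kHz, folds to fs − 43 kHz = 1.5 kHz.
35 kHz > fs/2 = 22.25 kHz, folds to fs − 35 kHz = 9.5 kHz.
43 kHz and 132 kHz both map to 1.5 kHz.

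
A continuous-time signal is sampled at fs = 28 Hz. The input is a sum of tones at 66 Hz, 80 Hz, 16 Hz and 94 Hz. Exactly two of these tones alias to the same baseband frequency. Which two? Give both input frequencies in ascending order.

fs/2 = 14 Hz.
66 Hz mod fs = 10 Hz.
10 Hz ≤ fs/2 = 14 Hz, appears at 10 Hz.
80 Hz mod fs = 24 Hz.
24 Hz > fs/2 = 14 Hz, folds to fs − 24 Hz = 4 Hz.
16 Hz > fs/2 = 14 Hz, folds to fs − 16 Hz = 12 Hz.
94 Hz mod fs = 10 Hz.
10 Hz ≤ fs/2 = 14 Hz, appears at 10 Hz.
66 Hz and 94 Hz both map to 10 Hz.

66 Hz, 94 Hz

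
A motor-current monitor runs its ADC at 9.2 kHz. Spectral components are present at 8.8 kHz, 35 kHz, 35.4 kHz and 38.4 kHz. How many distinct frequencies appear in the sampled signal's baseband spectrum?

4

fs/2 = 4.6 kHz.
8.8 kHz > fs/2 = 4.6 kHz, folds to fs − 8.8 kHz = 0.4 kHz.
35 kHz mod fs = 7.4 kHz.
7.4 kHz > fs/2 = 4.6 kHz, folds to fs − 7.4 kHz = 1.8 kHz.
35.4 kHz mod fs = 7.8 kHz.
7.8 kHz > fs/2 = 4.6 kHz, folds to fs − 7.8 kHz = 1.4 kHz.
38.4 kHz mod fs = 1.6 kHz.
1.6 kHz ≤ fs/2 = 4.6 kHz, appears at 1.6 kHz.
Distinct values: {0.4 kHz, 1.4 kHz, 1.6 kHz, 1.8 kHz} → 4.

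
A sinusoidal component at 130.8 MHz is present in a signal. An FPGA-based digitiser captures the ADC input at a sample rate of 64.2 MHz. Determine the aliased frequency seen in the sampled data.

2.4 MHz

130.8 MHz mod fs = 2.4 MHz.
2.4 MHz ≤ fs/2 = 32.1 MHz, appears at 2.4 MHz.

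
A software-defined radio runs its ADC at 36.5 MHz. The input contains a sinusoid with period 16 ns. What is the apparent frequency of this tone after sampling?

10.5 MHz

T = 16 ns → f = 1/T = 62.5 MHz.
62.5 MHz mod fs = 26 MHz.
26 MHz > fs/2 = 18.25 MHz, folds to fs − 26 MHz = 10.5 MHz.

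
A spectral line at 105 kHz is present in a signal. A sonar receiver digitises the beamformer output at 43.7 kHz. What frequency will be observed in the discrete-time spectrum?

17.6 kHz

105 kHz mod fs = 17.6 kHz.
17.6 kHz ≤ fs/2 = 21.85 kHz, appears at 17.6 kHz.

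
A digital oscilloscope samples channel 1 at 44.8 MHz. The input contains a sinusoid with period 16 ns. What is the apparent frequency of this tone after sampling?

17.7 MHz

T = 16 ns → f = 1/T = 62.5 MHz.
62.5 MHz mod fs = 17.7 MHz.
17.7 MHz ≤ fs/2 = 22.4 MHz, appears at 17.7 MHz.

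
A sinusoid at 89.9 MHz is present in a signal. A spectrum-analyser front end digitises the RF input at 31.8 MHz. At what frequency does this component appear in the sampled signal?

5.5 MHz

89.9 MHz mod fs = 26.3 MHz.
26.3 MHz > fs/2 = 15.9 MHz, folds to fs − 26.3 MHz = 5.5 MHz.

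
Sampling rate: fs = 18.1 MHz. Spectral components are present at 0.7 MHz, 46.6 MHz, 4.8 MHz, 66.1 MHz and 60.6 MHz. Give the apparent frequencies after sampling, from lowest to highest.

fs/2 = 9.05 MHz.
0.7 MHz ≤ fs/2 = 9.05 MHz, passes unchanged.
46.6 MHz mod fs = 10.4 MHz.
10.4 MHz > fs/2 = 9.05 MHz, folds to fs − 10.4 MHz = 7.7 MHz.
4.8 MHz ≤ fs/2 = 9.05 MHz, passes unchanged.
66.1 MHz mod fs = 11.8 MHz.
11.8 MHz > fs/2 = 9.05 MHz, folds to fs − 11.8 MHz = 6.3 MHz.
60.6 MHz mod fs = 6.3 MHz.
6.3 MHz ≤ fs/2 = 9.05 MHz, appears at 6.3 MHz.
Distinct values: {0.7 MHz, 4.8 MHz, 6.3 MHz, 7.7 MHz}.

0.7 MHz, 4.8 MHz, 6.3 MHz, 7.7 MHz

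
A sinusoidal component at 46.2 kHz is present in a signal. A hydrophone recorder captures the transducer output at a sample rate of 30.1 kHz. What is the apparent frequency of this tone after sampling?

14 kHz

46.2 kHz mod fs = 16.1 kHz.
16.1 kHz > fs/2 = 15.05 kHz, folds to fs − 16.1 kHz = 14 kHz.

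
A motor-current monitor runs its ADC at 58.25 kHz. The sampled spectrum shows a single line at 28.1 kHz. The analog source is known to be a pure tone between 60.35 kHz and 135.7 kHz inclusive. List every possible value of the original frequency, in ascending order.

Frequencies that alias to 28.1 kHz are k·fs ± 28.1 kHz for integer k ≥ 0.
k=0: 28.1 kHz.
k=1: 30.15 kHz, 86.35 kHz.
k=2: 88.4 kHz, 144.6 kHz.
k=3: 146.65 kHz, 202.85 kHz.
Within [60.35 kHz, 135.7 kHz]: 86.35 kHz, 88.4 kHz.

86.35 kHz, 88.4 kHz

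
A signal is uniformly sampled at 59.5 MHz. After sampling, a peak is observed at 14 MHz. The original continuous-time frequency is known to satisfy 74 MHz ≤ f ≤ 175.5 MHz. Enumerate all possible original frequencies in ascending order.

105 MHz, 133 MHz, 164.5 MHz

Frequencies that alias to 14 MHz are k·fs ± 14 MHz for integer k ≥ 0.
k=0: 14 MHz.
k=1: 45.5 MHz, 73.5 MHz.
k=2: 105 MHz, 133 MHz.
k=3: 164.5 MHz, 192.5 MHz.
k=4: 224 MHz, 252 MHz.
Within [74 MHz, 175.5 MHz]: 105 MHz, 133 MHz, 164.5 MHz.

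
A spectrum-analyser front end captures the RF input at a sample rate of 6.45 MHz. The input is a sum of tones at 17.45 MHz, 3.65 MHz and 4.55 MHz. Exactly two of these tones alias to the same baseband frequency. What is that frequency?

fs/2 = 3.225 MHz.
17.45 MHz mod fs = 4.55 MHz.
4.55 MHz > fs/2 = 3.225 MHz, folds to fs − 4.55 MHz = 1.9 MHz.
3.65 MHz > fs/2 = 3.225 MHz, folds to fs − 3.65 MHz = 2.8 MHz.
4.55 MHz > fs/2 = 3.225 MHz, folds to fs − 4.55 MHz = 1.9 MHz.
4.55 MHz and 17.45 MHz both map to 1.9 MHz.

1.9 MHz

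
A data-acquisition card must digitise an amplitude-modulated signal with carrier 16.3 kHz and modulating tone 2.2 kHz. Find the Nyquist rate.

AM sidebands sit at fc ± fm = 14.1 kHz and 18.5 kHz.
Highest-frequency component: 18.5 kHz.
Nyquist rate = 2 × 18.5 kHz = 37 kHz.

37 kHz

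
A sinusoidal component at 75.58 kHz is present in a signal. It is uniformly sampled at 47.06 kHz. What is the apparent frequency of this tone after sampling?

75.58 kHz mod fs = 28.52 kHz.
28.52 kHz > fs/2 = 23.53 kHz, folds to fs − 28.52 kHz = 18.54 kHz.

18.54 kHz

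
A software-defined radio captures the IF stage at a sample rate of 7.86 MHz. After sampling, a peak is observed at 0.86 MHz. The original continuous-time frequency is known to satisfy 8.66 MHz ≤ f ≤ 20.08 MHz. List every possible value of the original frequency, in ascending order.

Frequencies that alias to 0.86 MHz are k·fs ± 0.86 MHz for integer k ≥ 0.
k=0: 0.86 MHz.
k=1: 7 MHz, 8.72 MHz.
k=2: 14.86 MHz, 16.58 MHz.
k=3: 22.72 MHz, 24.44 MHz.
Within [8.66 MHz, 20.08 MHz]: 8.72 MHz, 14.86 MHz, 16.58 MHz.

8.72 MHz, 14.86 MHz, 16.58 MHz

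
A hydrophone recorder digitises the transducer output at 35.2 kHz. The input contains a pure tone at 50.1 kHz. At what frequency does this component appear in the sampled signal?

14.9 kHz

50.1 kHz mod fs = 14.9 kHz.
14.9 kHz ≤ fs/2 = 17.6 kHz, appears at 14.9 kHz.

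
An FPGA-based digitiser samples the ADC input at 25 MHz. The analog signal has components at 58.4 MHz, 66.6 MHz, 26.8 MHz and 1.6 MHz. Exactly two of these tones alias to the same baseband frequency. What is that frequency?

fs/2 = 12.5 MHz.
58.4 MHz mod fs = 8.4 MHz.
8.4 MHz ≤ fs/2 = 12.5 MHz, appears at 8.4 MHz.
66.6 MHz mod fs = 16.6 MHz.
16.6 MHz > fs/2 = 12.5 MHz, folds to fs − 16.6 MHz = 8.4 MHz.
26.8 MHz mod fs = 1.8 MHz.
1.8 MHz ≤ fs/2 = 12.5 MHz, appears at 1.8 MHz.
1.6 MHz ≤ fs/2 = 12.5 MHz, passes unchanged.
58.4 MHz and 66.6 MHz both map to 8.4 MHz.

8.4 MHz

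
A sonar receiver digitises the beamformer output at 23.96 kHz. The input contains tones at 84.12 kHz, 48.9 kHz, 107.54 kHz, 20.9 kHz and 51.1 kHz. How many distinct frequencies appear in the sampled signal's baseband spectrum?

fs/2 = 11.98 kHz.
84.12 kHz mod fs = 12.24 kHz.
12.24 kHz > fs/2 = 11.98 kHz, folds to fs − 12.24 kHz = 11.72 kHz.
48.9 kHz mod fs = 0.98 kHz.
0.98 kHz ≤ fs/2 = 11.98 kHz, appears at 0.98 kHz.
107.54 kHz mod fs = 11.7 kHz.
11.7 kHz ≤ fs/2 = 11.98 kHz, appears at 11.7 kHz.
20.9 kHz > fs/2 = 11.98 kHz, folds to fs − 20.9 kHz = 3.06 kHz.
51.1 kHz mod fs = 3.18 kHz.
3.18 kHz ≤ fs/2 = 11.98 kHz, appears at 3.18 kHz.
Distinct values: {0.98 kHz, 3.06 kHz, 3.18 kHz, 11.7 kHz, 11.72 kHz} → 5.

5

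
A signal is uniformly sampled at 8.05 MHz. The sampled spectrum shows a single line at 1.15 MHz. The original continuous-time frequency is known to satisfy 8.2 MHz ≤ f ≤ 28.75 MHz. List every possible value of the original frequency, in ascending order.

9.2 MHz, 14.95 MHz, 17.25 MHz, 23 MHz, 25.3 MHz

Frequencies that alias to 1.15 MHz are k·fs ± 1.15 MHz for integer k ≥ 0.
k=0: 1.15 MHz.
k=1: 6.9 MHz, 9.2 MHz.
k=2: 14.95 MHz, 17.25 MHz.
k=3: 23 MHz, 25.3 MHz.
k=4: 31.05 MHz, 33.35 MHz.
Within [8.2 MHz, 28.75 MHz]: 9.2 MHz, 14.95 MHz, 17.25 MHz, 23 MHz, 25.3 MHz.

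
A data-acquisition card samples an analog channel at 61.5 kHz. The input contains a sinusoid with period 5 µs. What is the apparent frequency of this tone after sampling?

15.5 kHz

T = 5 µs → f = 1/T = 200 kHz.
200 kHz mod fs = 15.5 kHz.
15.5 kHz ≤ fs/2 = 30.75 kHz, appears at 15.5 kHz.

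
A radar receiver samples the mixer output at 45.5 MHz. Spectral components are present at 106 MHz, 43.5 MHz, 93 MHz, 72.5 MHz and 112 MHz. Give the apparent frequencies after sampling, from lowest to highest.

2 MHz, 15 MHz, 18.5 MHz, 21 MHz

fs/2 = 22.75 MHz.
106 MHz mod fs = 15 MHz.
15 MHz ≤ fs/2 = 22.75 MHz, appears at 15 MHz.
43.5 MHz > fs/2 = 22.75 MHz, folds to fs − 43.5 MHz = 2 MHz.
93 MHz mod fs = 2 MHz.
2 MHz ≤ fs/2 = 22.75 MHz, appears at 2 MHz.
72.5 MHz mod fs = 27 MHz.
27 MHz > fs/2 = 22.75 MHz, folds to fs − 27 MHz = 18.5 MHz.
112 MHz mod fs = 21 MHz.
21 MHz ≤ fs/2 = 22.75 MHz, appears at 21 MHz.
Distinct values: {2 MHz, 15 MHz, 18.5 MHz, 21 MHz}.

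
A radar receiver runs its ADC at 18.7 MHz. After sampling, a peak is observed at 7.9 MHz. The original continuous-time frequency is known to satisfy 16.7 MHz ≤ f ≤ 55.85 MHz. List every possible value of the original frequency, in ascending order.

26.6 MHz, 29.5 MHz, 45.3 MHz, 48.2 MHz

Frequencies that alias to 7.9 MHz are k·fs ± 7.9 MHz for integer k ≥ 0.
k=0: 7.9 MHz.
k=1: 10.8 MHz, 26.6 MHz.
k=2: 29.5 MHz, 45.3 MHz.
k=3: 48.2 MHz, 64 MHz.
k=4: 66.9 MHz, 82.7 MHz.
Within [16.7 MHz, 55.85 MHz]: 26.6 MHz, 29.5 MHz, 45.3 MHz, 48.2 MHz.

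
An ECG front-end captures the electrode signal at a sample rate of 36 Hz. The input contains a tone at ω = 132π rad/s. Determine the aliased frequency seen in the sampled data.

ω = 132π rad/s → f = ω/(2π) = 66 Hz.
66 Hz mod fs = 30 Hz.
30 Hz > fs/2 = 18 Hz, folds to fs − 30 Hz = 6 Hz.

6 Hz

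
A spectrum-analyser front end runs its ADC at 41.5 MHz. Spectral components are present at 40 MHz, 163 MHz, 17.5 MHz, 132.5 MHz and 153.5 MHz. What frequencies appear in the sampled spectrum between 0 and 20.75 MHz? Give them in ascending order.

1.5 MHz, 3 MHz, 8 MHz, 12.5 MHz, 17.5 MHz

fs/2 = 20.75 MHz.
40 MHz > fs/2 = 20.75 MHz, folds to fs − 40 MHz = 1.5 MHz.
163 MHz mod fs = 38.5 MHz.
38.5 MHz > fs/2 = 20.75 MHz, folds to fs − 38.5 MHz = 3 MHz.
17.5 MHz ≤ fs/2 = 20.75 MHz, passes unchanged.
132.5 MHz mod fs = 8 MHz.
8 MHz ≤ fs/2 = 20.75 MHz, appears at 8 MHz.
153.5 MHz mod fs = 29 MHz.
29 MHz > fs/2 = 20.75 MHz, folds to fs − 29 MHz = 12.5 MHz.
Distinct values: {1.5 MHz, 3 MHz, 8 MHz, 12.5 MHz, 17.5 MHz}.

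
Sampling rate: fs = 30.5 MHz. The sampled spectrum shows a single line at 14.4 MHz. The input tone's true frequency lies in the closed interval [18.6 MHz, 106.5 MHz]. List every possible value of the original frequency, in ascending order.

Frequencies that alias to 14.4 MHz are k·fs ± 14.4 MHz for integer k ≥ 0.
k=0: 14.4 MHz.
k=1: 16.1 MHz, 44.9 MHz.
k=2: 46.6 MHz, 75.4 MHz.
k=3: 77.1 MHz, 105.9 MHz.
k=4: 107.6 MHz, 136.4 MHz.
Within [18.6 MHz, 106.5 MHz]: 44.9 MHz, 46.6 MHz, 75.4 MHz, 77.1 MHz, 105.9 MHz.

44.9 MHz, 46.6 MHz, 75.4 MHz, 77.1 MHz, 105.9 MHz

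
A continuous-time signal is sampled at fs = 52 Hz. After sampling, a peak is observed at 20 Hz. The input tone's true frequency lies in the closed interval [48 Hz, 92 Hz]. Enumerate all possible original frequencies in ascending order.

72 Hz, 84 Hz

Frequencies that alias to 20 Hz are k·fs ± 20 Hz for integer k ≥ 0.
k=0: 20 Hz.
k=1: 32 Hz, 72 Hz.
k=2: 84 Hz, 124 Hz.
k=3: 136 Hz, 176 Hz.
Within [48 Hz, 92 Hz]: 72 Hz, 84 Hz.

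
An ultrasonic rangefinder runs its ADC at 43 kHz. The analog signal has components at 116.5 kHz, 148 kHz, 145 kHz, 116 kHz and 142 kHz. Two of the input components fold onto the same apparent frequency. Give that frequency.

fs/2 = 21.5 kHz.
116.5 kHz mod fs = 30.5 kHz.
30.5 kHz > fs/2 = 21.5 kHz, folds to fs − 30.5 kHz = 12.5 kHz.
148 kHz mod fs = 19 kHz.
19 kHz ≤ fs/2 = 21.5 kHz, appears at 19 kHz.
145 kHz mod fs = 16 kHz.
16 kHz ≤ fs/2 = 21.5 kHz, appears at 16 kHz.
116 kHz mod fs = 30 kHz.
30 kHz > fs/2 = 21.5 kHz, folds to fs − 30 kHz = 13 kHz.
142 kHz mod fs = 13 kHz.
13 kHz ≤ fs/2 = 21.5 kHz, appears at 13 kHz.
116 kHz and 142 kHz both map to 13 kHz.

13 kHz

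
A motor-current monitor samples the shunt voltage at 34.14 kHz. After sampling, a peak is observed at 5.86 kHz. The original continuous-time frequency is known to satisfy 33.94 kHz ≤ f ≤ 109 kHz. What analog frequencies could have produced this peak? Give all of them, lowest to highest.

40 kHz, 62.42 kHz, 74.14 kHz, 96.56 kHz, 108.28 kHz

Frequencies that alias to 5.86 kHz are k·fs ± 5.86 kHz for integer k ≥ 0.
k=0: 5.86 kHz.
k=1: 28.28 kHz, 40 kHz.
k=2: 62.42 kHz, 74.14 kHz.
k=3: 96.56 kHz, 108.28 kHz.
k=4: 130.7 kHz, 142.42 kHz.
Within [33.94 kHz, 109 kHz]: 40 kHz, 62.42 kHz, 74.14 kHz, 96.56 kHz, 108.28 kHz.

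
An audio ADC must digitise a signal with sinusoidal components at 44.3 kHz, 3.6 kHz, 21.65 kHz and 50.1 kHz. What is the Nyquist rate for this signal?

Highest-frequency component: 50.1 kHz.
Nyquist rate = 2 × 50.1 kHz = 100.2 kHz.

100.2 kHz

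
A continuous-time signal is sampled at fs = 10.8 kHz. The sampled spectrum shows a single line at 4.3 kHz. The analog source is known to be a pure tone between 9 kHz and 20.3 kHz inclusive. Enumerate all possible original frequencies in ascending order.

Frequencies that alias to 4.3 kHz are k·fs ± 4.3 kHz for integer k ≥ 0.
k=0: 4.3 kHz.
k=1: 6.5 kHz, 15.1 kHz.
k=2: 17.3 kHz, 25.9 kHz.
k=3: 28.1 kHz, 36.7 kHz.
Within [9 kHz, 20.3 kHz]: 15.1 kHz, 17.3 kHz.

15.1 kHz, 17.3 kHz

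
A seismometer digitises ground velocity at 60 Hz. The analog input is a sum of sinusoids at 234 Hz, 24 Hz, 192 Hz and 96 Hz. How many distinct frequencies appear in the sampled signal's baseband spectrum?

3

fs/2 = 30 Hz.
234 Hz mod fs = 54 Hz.
54 Hz > fs/2 = 30 Hz, folds to fs − 54 Hz = 6 Hz.
24 Hz ≤ fs/2 = 30 Hz, passes unchanged.
192 Hz mod fs = 12 Hz.
12 Hz ≤ fs/2 = 30 Hz, appears at 12 Hz.
96 Hz mod fs = 36 Hz.
36 Hz > fs/2 = 30 Hz, folds to fs − 36 Hz = 24 Hz.
Distinct values: {6 Hz, 12 Hz, 24 Hz} → 3.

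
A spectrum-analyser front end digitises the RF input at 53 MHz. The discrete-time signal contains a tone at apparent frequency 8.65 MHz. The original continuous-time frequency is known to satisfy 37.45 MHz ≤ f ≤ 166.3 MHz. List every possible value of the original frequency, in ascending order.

44.35 MHz, 61.65 MHz, 97.35 MHz, 114.65 MHz, 150.35 MHz

Frequencies that alias to 8.65 MHz are k·fs ± 8.65 MHz for integer k ≥ 0.
k=0: 8.65 MHz.
k=1: 44.35 MHz, 61.65 MHz.
k=2: 97.35 MHz, 114.65 MHz.
k=3: 150.35 MHz, 167.65 MHz.
k=4: 203.35 MHz, 220.65 MHz.
Within [37.45 MHz, 166.3 MHz]: 44.35 MHz, 61.65 MHz, 97.35 MHz, 114.65 MHz, 150.35 MHz.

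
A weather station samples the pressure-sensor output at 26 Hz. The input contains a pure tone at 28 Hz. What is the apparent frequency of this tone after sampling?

28 Hz mod fs = 2 Hz.
2 Hz ≤ fs/2 = 13 Hz, appears at 2 Hz.

2 Hz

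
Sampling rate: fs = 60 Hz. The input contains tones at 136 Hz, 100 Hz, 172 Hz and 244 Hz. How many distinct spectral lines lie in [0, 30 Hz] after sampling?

fs/2 = 30 Hz.
136 Hz mod fs = 16 Hz.
16 Hz ≤ fs/2 = 30 Hz, appears at 16 Hz.
100 Hz mod fs = 40 Hz.
40 Hz > fs/2 = 30 Hz, folds to fs − 40 Hz = 20 Hz.
172 Hz mod fs = 52 Hz.
52 Hz > fs/2 = 30 Hz, folds to fs − 52 Hz = 8 Hz.
244 Hz mod fs = 4 Hz.
4 Hz ≤ fs/2 = 30 Hz, appears at 4 Hz.
Distinct values: {4 Hz, 8 Hz, 16 Hz, 20 Hz} → 4.

4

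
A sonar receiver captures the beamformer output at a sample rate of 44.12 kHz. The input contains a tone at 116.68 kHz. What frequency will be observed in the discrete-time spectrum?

116.68 kHz mod fs = 28.44 kHz.
28.44 kHz > fs/2 = 22.06 kHz, folds to fs − 28.44 kHz = 15.68 kHz.

15.68 kHz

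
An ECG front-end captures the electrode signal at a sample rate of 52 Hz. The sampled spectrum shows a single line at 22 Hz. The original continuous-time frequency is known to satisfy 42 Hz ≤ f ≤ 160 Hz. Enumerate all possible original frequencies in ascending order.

Frequencies that alias to 22 Hz are k·fs ± 22 Hz for integer k ≥ 0.
k=0: 22 Hz.
k=1: 30 Hz, 74 Hz.
k=2: 82 Hz, 126 Hz.
k=3: 134 Hz, 178 Hz.
k=4: 186 Hz, 230 Hz.
Within [42 Hz, 160 Hz]: 74 Hz, 82 Hz, 126 Hz, 134 Hz.

74 Hz, 82 Hz, 126 Hz, 134 Hz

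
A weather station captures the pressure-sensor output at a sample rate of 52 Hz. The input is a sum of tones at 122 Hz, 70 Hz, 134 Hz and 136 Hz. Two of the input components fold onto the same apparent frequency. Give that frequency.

18 Hz

fs/2 = 26 Hz.
122 Hz mod fs = 18 Hz.
18 Hz ≤ fs/2 = 26 Hz, appears at 18 Hz.
70 Hz mod fs = 18 Hz.
18 Hz ≤ fs/2 = 26 Hz, appears at 18 Hz.
134 Hz mod fs = 30 Hz.
30 Hz > fs/2 = 26 Hz, folds to fs − 30 Hz = 22 Hz.
136 Hz mod fs = 32 Hz.
32 Hz > fs/2 = 26 Hz, folds to fs − 32 Hz = 20 Hz.
70 Hz and 122 Hz both map to 18 Hz.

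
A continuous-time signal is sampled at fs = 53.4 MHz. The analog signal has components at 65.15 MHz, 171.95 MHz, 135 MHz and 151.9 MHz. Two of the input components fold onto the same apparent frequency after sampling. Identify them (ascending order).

65.15 MHz, 171.95 MHz

fs/2 = 26.7 MHz.
65.15 MHz mod fs = 11.75 MHz.
11.75 MHz ≤ fs/2 = 26.7 MHz, appears at 11.75 MHz.
171.95 MHz mod fs = 11.75 MHz.
11.75 MHz ≤ fs/2 = 26.7 MHz, appears at 11.75 MHz.
135 MHz mod fs = 28.2 MHz.
28.2 MHz > fs/2 = 26.7 MHz, folds to fs − 28.2 MHz = 25.2 MHz.
151.9 MHz mod fs = 45.1 MHz.
45.1 MHz > fs/2 = 26.7 MHz, folds to fs − 45.1 MHz = 8.3 MHz.
65.15 MHz and 171.95 MHz both map to 11.75 MHz.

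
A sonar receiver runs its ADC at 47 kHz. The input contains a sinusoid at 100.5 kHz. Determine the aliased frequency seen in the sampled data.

6.5 kHz

100.5 kHz mod fs = 6.5 kHz.
6.5 kHz ≤ fs/2 = 23.5 kHz, appears at 6.5 kHz.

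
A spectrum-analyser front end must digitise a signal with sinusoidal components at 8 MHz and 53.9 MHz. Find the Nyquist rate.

Highest-frequency component: 53.9 MHz.
Nyquist rate = 2 × 53.9 MHz = 107.8 MHz.

107.8 MHz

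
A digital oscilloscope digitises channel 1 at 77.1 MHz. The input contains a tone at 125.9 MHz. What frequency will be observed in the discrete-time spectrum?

28.3 MHz

125.9 MHz mod fs = 48.8 MHz.
48.8 MHz > fs/2 = 38.55 MHz, folds to fs − 48.8 MHz = 28.3 MHz.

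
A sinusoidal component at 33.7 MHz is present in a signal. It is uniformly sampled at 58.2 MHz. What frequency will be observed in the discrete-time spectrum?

33.7 MHz > fs/2 = 29.1 MHz, folds to fs − 33.7 MHz = 24.5 MHz.

24.5 MHz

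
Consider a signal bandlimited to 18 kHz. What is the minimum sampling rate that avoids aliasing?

36 kHz

Nyquist rate = 2 × 18 kHz = 36 kHz.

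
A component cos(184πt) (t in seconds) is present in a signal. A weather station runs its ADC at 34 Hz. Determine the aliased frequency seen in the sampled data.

10 Hz

ω = 184π rad/s → f = ω/(2π) = 92 Hz.
92 Hz mod fs = 24 Hz.
24 Hz > fs/2 = 17 Hz, folds to fs − 24 Hz = 10 Hz.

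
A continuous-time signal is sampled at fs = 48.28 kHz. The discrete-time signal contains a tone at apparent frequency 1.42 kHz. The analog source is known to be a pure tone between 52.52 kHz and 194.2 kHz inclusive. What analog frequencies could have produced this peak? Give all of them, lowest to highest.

Frequencies that alias to 1.42 kHz are k·fs ± 1.42 kHz for integer k ≥ 0.
k=0: 1.42 kHz.
k=1: 46.86 kHz, 49.7 kHz.
k=2: 95.14 kHz, 97.98 kHz.
k=3: 143.42 kHz, 146.26 kHz.
k=4: 191.7 kHz, 194.54 kHz.
k=5: 239.98 kHz, 242.82 kHz.
Within [52.52 kHz, 194.2 kHz]: 95.14 kHz, 97.98 kHz, 143.42 kHz, 146.26 kHz, 191.7 kHz.

95.14 kHz, 97.98 kHz, 143.42 kHz, 146.26 kHz, 191.7 kHz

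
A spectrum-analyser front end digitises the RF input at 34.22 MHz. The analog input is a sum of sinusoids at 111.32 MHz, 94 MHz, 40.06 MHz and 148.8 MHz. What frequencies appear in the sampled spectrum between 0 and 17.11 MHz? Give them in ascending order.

5.84 MHz, 8.66 MHz, 11.92 MHz

fs/2 = 17.11 MHz.
111.32 MHz mod fs = 8.66 MHz.
8.66 MHz ≤ fs/2 = 17.11 MHz, appears at 8.66 MHz.
94 MHz mod fs = 25.56 MHz.
25.56 MHz > fs/2 = 17.11 MHz, folds to fs − 25.56 MHz = 8.66 MHz.
40.06 MHz mod fs = 5.84 MHz.
5.84 MHz ≤ fs/2 = 17.11 MHz, appears at 5.84 MHz.
148.8 MHz mod fs = 11.92 MHz.
11.92 MHz ≤ fs/2 = 17.11 MHz, appears at 11.92 MHz.
Distinct values: {5.84 MHz, 8.66 MHz, 11.92 MHz}.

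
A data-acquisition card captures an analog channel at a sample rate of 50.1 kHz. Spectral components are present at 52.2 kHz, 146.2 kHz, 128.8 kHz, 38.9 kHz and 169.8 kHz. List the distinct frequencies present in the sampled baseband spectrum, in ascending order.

fs/2 = 25.05 kHz.
52.2 kHz mod fs = 2.1 kHz.
2.1 kHz ≤ fs/2 = 25.05 kHz, appears at 2.1 kHz.
146.2 kHz mod fs = 46 kHz.
46 kHz > fs/2 = 25.05 kHz, folds to fs − 46 kHz = 4.1 kHz.
128.8 kHz mod fs = 28.6 kHz.
28.6 kHz > fs/2 = 25.05 kHz, folds to fs − 28.6 kHz = 21.5 kHz.
38.9 kHz > fs/2 = 25.05 kHz, folds to fs − 38.9 kHz = 11.2 kHz.
169.8 kHz mod fs = 19.5 kHz.
19.5 kHz ≤ fs/2 = 25.05 kHz, appears at 19.5 kHz.
Distinct values: {2.1 kHz, 4.1 kHz, 11.2 kHz, 19.5 kHz, 21.5 kHz}.

2.1 kHz, 4.1 kHz, 11.2 kHz, 19.5 kHz, 21.5 kHz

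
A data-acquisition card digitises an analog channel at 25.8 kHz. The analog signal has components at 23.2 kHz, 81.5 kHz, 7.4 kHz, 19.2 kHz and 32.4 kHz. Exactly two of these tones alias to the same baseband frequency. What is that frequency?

6.6 kHz

fs/2 = 12.9 kHz.
23.2 kHz > fs/2 = 12.9 kHz, folds to fs − 23.2 kHz = 2.6 kHz.
81.5 kHz mod fs = 4.1 kHz.
4.1 kHz ≤ fs/2 = 12.9 kHz, appears at 4.1 kHz.
7.4 kHz ≤ fs/2 = 12.9 kHz, passes unchanged.
19.2 kHz > fs/2 = 12.9 kHz, folds to fs − 19.2 kHz = 6.6 kHz.
32.4 kHz mod fs = 6.6 kHz.
6.6 kHz ≤ fs/2 = 12.9 kHz, appears at 6.6 kHz.
19.2 kHz and 32.4 kHz both map to 6.6 kHz.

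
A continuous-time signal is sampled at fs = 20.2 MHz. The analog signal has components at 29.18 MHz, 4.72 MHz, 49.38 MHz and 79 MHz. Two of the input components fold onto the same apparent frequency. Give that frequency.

8.98 MHz

fs/2 = 10.1 MHz.
29.18 MHz mod fs = 8.98 MHz.
8.98 MHz ≤ fs/2 = 10.1 MHz, appears at 8.98 MHz.
4.72 MHz ≤ fs/2 = 10.1 MHz, passes unchanged.
49.38 MHz mod fs = 8.98 MHz.
8.98 MHz ≤ fs/2 = 10.1 MHz, appears at 8.98 MHz.
79 MHz mod fs = 18.4 MHz.
18.4 MHz > fs/2 = 10.1 MHz, folds to fs − 18.4 MHz = 1.8 MHz.
29.18 MHz and 49.38 MHz both map to 8.98 MHz.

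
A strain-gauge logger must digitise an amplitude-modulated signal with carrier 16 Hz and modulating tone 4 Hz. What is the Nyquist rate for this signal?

40 Hz

AM sidebands sit at fc ± fm = 12 Hz and 20 Hz.
Highest-frequency component: 20 Hz.
Nyquist rate = 2 × 20 Hz = 40 Hz.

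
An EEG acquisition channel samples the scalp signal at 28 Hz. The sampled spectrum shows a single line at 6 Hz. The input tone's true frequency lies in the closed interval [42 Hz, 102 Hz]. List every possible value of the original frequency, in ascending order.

Frequencies that alias to 6 Hz are k·fs ± 6 Hz for integer k ≥ 0.
k=0: 6 Hz.
k=1: 22 Hz, 34 Hz.
k=2: 50 Hz, 62 Hz.
k=3: 78 Hz, 90 Hz.
k=4: 106 Hz, 118 Hz.
Within [42 Hz, 102 Hz]: 50 Hz, 62 Hz, 78 Hz, 90 Hz.

50 Hz, 62 Hz, 78 Hz, 90 Hz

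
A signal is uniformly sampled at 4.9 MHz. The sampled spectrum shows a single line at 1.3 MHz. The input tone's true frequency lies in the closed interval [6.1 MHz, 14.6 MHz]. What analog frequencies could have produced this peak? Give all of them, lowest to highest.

Frequencies that alias to 1.3 MHz are k·fs ± 1.3 MHz for integer k ≥ 0.
k=0: 1.3 MHz.
k=1: 3.6 MHz, 6.2 MHz.
k=2: 8.5 MHz, 11.1 MHz.
k=3: 13.4 MHz, 16 MHz.
k=4: 18.3 MHz, 20.9 MHz.
Within [6.1 MHz, 14.6 MHz]: 6.2 MHz, 8.5 MHz, 11.1 MHz, 13.4 MHz.

6.2 MHz, 8.5 MHz, 11.1 MHz, 13.4 MHz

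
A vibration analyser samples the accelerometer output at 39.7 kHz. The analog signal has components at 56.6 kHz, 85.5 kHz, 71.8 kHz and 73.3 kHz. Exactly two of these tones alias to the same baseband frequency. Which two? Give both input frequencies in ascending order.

fs/2 = 19.85 kHz.
56.6 kHz mod fs = 16.9 kHz.
16.9 kHz ≤ fs/2 = 19.85 kHz, appears at 16.9 kHz.
85.5 kHz mod fs = 6.1 kHz.
6.1 kHz ≤ fs/2 = 19.85 kHz, appears at 6.1 kHz.
71.8 kHz mod fs = 32.1 kHz.
32.1 kHz > fs/2 = 19.85 kHz, folds to fs − 32.1 kHz = 7.6 kHz.
73.3 kHz mod fs = 33.6 kHz.
33.6 kHz > fs/2 = 19.85 kHz, folds to fs − 33.6 kHz = 6.1 kHz.
73.3 kHz and 85.5 kHz both map to 6.1 kHz.

73.3 kHz, 85.5 kHz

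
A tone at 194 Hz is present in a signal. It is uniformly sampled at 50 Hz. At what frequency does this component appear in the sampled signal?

194 Hz mod fs = 44 Hz.
44 Hz > fs/2 = 25 Hz, folds to fs − 44 Hz = 6 Hz.

6 Hz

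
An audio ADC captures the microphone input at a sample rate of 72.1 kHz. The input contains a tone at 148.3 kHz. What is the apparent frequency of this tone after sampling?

148.3 kHz mod fs = 4.1 kHz.
4.1 kHz ≤ fs/2 = 36.05 kHz, appears at 4.1 kHz.

4.1 kHz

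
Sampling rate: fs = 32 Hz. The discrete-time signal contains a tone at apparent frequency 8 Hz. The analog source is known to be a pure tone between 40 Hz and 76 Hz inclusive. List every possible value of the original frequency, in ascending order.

Frequencies that alias to 8 Hz are k·fs ± 8 Hz for integer k ≥ 0.
k=0: 8 Hz.
k=1: 24 Hz, 40 Hz.
k=2: 56 Hz, 72 Hz.
k=3: 88 Hz, 104 Hz.
Within [40 Hz, 76 Hz]: 40 Hz, 56 Hz, 72 Hz.

40 Hz, 56 Hz, 72 Hz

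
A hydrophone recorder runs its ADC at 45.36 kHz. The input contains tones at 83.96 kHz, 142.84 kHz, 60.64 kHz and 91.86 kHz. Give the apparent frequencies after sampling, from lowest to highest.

1.14 kHz, 6.76 kHz, 15.28 kHz

fs/2 = 22.68 kHz.
83.96 kHz mod fs = 38.6 kHz.
38.6 kHz > fs/2 = 22.68 kHz, folds to fs − 38.6 kHz = 6.76 kHz.
142.84 kHz mod fs = 6.76 kHz.
6.76 kHz ≤ fs/2 = 22.68 kHz, appears at 6.76 kHz.
60.64 kHz mod fs = 15.28 kHz.
15.28 kHz ≤ fs/2 = 22.68 kHz, appears at 15.28 kHz.
91.86 kHz mod fs = 1.14 kHz.
1.14 kHz ≤ fs/2 = 22.68 kHz, appears at 1.14 kHz.
Distinct values: {1.14 kHz, 6.76 kHz, 15.28 kHz}.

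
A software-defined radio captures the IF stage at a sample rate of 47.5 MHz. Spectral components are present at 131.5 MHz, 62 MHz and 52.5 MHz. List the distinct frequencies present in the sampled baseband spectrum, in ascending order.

5 MHz, 11 MHz, 14.5 MHz

fs/2 = 23.75 MHz.
131.5 MHz mod fs = 36.5 MHz.
36.5 MHz > fs/2 = 23.75 MHz, folds to fs − 36.5 MHz = 11 MHz.
62 MHz mod fs = 14.5 MHz.
14.5 MHz ≤ fs/2 = 23.75 MHz, appears at 14.5 MHz.
52.5 MHz mod fs = 5 MHz.
5 MHz ≤ fs/2 = 23.75 MHz, appears at 5 MHz.
Distinct values: {5 MHz, 11 MHz, 14.5 MHz}.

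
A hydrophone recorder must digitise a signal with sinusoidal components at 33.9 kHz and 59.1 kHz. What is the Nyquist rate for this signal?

118.2 kHz

Highest-frequency component: 59.1 kHz.
Nyquist rate = 2 × 59.1 kHz = 118.2 kHz.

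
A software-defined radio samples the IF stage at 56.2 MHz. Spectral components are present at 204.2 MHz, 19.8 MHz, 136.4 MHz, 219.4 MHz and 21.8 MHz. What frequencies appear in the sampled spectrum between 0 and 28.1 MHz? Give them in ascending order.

5.4 MHz, 19.8 MHz, 20.6 MHz, 21.8 MHz, 24 MHz

fs/2 = 28.1 MHz.
204.2 MHz mod fs = 35.6 MHz.
35.6 MHz > fs/2 = 28.1 MHz, folds to fs − 35.6 MHz = 20.6 MHz.
19.8 MHz ≤ fs/2 = 28.1 MHz, passes unchanged.
136.4 MHz mod fs = 24 MHz.
24 MHz ≤ fs/2 = 28.1 MHz, appears at 24 MHz.
219.4 MHz mod fs = 50.8 MHz.
50.8 MHz > fs/2 = 28.1 MHz, folds to fs − 50.8 MHz = 5.4 MHz.
21.8 MHz ≤ fs/2 = 28.1 MHz, passes unchanged.
Distinct values: {5.4 MHz, 19.8 MHz, 20.6 MHz, 21.8 MHz, 24 MHz}.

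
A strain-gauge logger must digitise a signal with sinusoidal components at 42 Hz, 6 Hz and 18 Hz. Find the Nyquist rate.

84 Hz

Highest-frequency component: 42 Hz.
Nyquist rate = 2 × 42 Hz = 84 Hz.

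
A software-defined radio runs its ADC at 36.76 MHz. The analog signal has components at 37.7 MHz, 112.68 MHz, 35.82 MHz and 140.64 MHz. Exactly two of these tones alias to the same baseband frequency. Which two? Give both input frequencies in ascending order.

35.82 MHz, 37.7 MHz

fs/2 = 18.38 MHz.
37.7 MHz mod fs = 0.94 MHz.
0.94 MHz ≤ fs/2 = 18.38 MHz, appears at 0.94 MHz.
112.68 MHz mod fs = 2.4 MHz.
2.4 MHz ≤ fs/2 = 18.38 MHz, appears at 2.4 MHz.
35.82 MHz > fs/2 = 18.38 MHz, folds to fs − 35.82 MHz = 0.94 MHz.
140.64 MHz mod fs = 30.36 MHz.
30.36 MHz > fs/2 = 18.38 MHz, folds to fs − 30.36 MHz = 6.4 MHz.
35.82 MHz and 37.7 MHz both map to 0.94 MHz.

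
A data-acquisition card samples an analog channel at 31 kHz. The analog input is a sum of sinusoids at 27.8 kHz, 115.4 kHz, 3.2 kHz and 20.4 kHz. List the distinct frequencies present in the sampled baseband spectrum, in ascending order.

fs/2 = 15.5 kHz.
27.8 kHz > fs/2 = 15.5 kHz, folds to fs − 27.8 kHz = 3.2 kHz.
115.4 kHz mod fs = 22.4 kHz.
22.4 kHz > fs/2 = 15.5 kHz, folds to fs − 22.4 kHz = 8.6 kHz.
3.2 kHz ≤ fs/2 = 15.5 kHz, passes unchanged.
20.4 kHz > fs/2 = 15.5 kHz, folds to fs − 20.4 kHz = 10.6 kHz.
Distinct values: {3.2 kHz, 8.6 kHz, 10.6 kHz}.

3.2 kHz, 8.6 kHz, 10.6 kHz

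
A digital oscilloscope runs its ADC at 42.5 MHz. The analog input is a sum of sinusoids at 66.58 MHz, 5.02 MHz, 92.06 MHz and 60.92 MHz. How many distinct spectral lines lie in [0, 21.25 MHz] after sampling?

fs/2 = 21.25 MHz.
66.58 MHz mod fs = 24.08 MHz.
24.08 MHz > fs/2 = 21.25 MHz, folds to fs − 24.08 MHz = 18.42 MHz.
5.02 MHz ≤ fs/2 = 21.25 MHz, passes unchanged.
92.06 MHz mod fs = 7.06 MHz.
7.06 MHz ≤ fs/2 = 21.25 MHz, appears at 7.06 MHz.
60.92 MHz mod fs = 18.42 MHz.
18.42 MHz ≤ fs/2 = 21.25 MHz, appears at 18.42 MHz.
Distinct values: {5.02 MHz, 7.06 MHz, 18.42 MHz} → 3.

3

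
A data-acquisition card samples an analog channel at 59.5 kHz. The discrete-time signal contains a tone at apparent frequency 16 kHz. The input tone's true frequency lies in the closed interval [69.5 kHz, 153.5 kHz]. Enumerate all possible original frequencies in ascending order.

75.5 kHz, 103 kHz, 135 kHz

Frequencies that alias to 16 kHz are k·fs ± 16 kHz for integer k ≥ 0.
k=0: 16 kHz.
k=1: 43.5 kHz, 75.5 kHz.
k=2: 103 kHz, 135 kHz.
k=3: 162.5 kHz, 194.5 kHz.
Within [69.5 kHz, 153.5 kHz]: 75.5 kHz, 103 kHz, 135 kHz.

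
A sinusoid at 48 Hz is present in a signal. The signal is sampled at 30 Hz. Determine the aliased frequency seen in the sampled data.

12 Hz

48 Hz mod fs = 18 Hz.
18 Hz > fs/2 = 15 Hz, folds to fs − 18 Hz = 12 Hz.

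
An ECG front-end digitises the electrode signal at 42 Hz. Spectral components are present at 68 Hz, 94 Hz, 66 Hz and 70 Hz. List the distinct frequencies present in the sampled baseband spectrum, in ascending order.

10 Hz, 14 Hz, 16 Hz, 18 Hz

fs/2 = 21 Hz.
68 Hz mod fs = 26 Hz.
26 Hz > fs/2 = 21 Hz, folds to fs − 26 Hz = 16 Hz.
94 Hz mod fs = 10 Hz.
10 Hz ≤ fs/2 = 21 Hz, appears at 10 Hz.
66 Hz mod fs = 24 Hz.
24 Hz > fs/2 = 21 Hz, folds to fs − 24 Hz = 18 Hz.
70 Hz mod fs = 28 Hz.
28 Hz > fs/2 = 21 Hz, folds to fs − 28 Hz = 14 Hz.
Distinct values: {10 Hz, 14 Hz, 16 Hz, 18 Hz}.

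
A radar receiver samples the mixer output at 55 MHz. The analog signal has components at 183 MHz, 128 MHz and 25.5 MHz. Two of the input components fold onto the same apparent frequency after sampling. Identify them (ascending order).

fs/2 = 27.5 MHz.
183 MHz mod fs = 18 MHz.
18 MHz ≤ fs/2 = 27.5 MHz, appears at 18 MHz.
128 MHz mod fs = 18 MHz.
18 MHz ≤ fs/2 = 27.5 MHz, appears at 18 MHz.
25.5 MHz ≤ fs/2 = 27.5 MHz, passes unchanged.
128 MHz and 183 MHz both map to 18 MHz.

128 MHz, 183 MHz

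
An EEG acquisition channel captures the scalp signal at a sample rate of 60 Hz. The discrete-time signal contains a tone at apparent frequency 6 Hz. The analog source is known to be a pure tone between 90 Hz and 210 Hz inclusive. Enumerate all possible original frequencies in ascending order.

Frequencies that alias to 6 Hz are k·fs ± 6 Hz for integer k ≥ 0.
k=0: 6 Hz.
k=1: 54 Hz, 66 Hz.
k=2: 114 Hz, 126 Hz.
k=3: 174 Hz, 186 Hz.
k=4: 234 Hz, 246 Hz.
Within [90 Hz, 210 Hz]: 114 Hz, 126 Hz, 174 Hz, 186 Hz.

114 Hz, 126 Hz, 174 Hz, 186 Hz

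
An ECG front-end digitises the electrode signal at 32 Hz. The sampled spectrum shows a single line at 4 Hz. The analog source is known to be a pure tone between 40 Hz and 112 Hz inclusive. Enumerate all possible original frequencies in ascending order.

Frequencies that alias to 4 Hz are k·fs ± 4 Hz for integer k ≥ 0.
k=0: 4 Hz.
k=1: 28 Hz, 36 Hz.
k=2: 60 Hz, 68 Hz.
k=3: 92 Hz, 100 Hz.
k=4: 124 Hz, 132 Hz.
Within [40 Hz, 112 Hz]: 60 Hz, 68 Hz, 92 Hz, 100 Hz.

60 Hz, 68 Hz, 92 Hz, 100 Hz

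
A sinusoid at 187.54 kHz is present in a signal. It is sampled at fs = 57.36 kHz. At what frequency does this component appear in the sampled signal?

187.54 kHz mod fs = 15.46 kHz.
15.46 kHz ≤ fs/2 = 28.68 kHz, appears at 15.46 kHz.

15.46 kHz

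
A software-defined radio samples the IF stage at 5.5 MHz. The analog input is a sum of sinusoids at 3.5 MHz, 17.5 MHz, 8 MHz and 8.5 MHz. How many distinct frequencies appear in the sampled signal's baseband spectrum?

fs/2 = 2.75 MHz.
3.5 MHz > fs/2 = 2.75 MHz, folds to fs − 3.5 MHz = 2 MHz.
17.5 MHz mod fs = 1 MHz.
1 MHz ≤ fs/2 = 2.75 MHz, appears at 1 MHz.
8 MHz mod fs = 2.5 MHz.
2.5 MHz ≤ fs/2 = 2.75 MHz, appears at 2.5 MHz.
8.5 MHz mod fs = 3 MHz.
3 MHz > fs/2 = 2.75 MHz, folds to fs − 3 MHz = 2.5 MHz.
Distinct values: {1 MHz, 2 MHz, 2.5 MHz} → 3.

3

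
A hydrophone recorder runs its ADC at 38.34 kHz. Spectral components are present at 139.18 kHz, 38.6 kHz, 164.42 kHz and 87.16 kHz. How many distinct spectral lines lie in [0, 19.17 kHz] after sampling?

fs/2 = 19.17 kHz.
139.18 kHz mod fs = 24.16 kHz.
24.16 kHz > fs/2 = 19.17 kHz, folds to fs − 24.16 kHz = 14.18 kHz.
38.6 kHz mod fs = 0.26 kHz.
0.26 kHz ≤ fs/2 = 19.17 kHz, appears at 0.26 kHz.
164.42 kHz mod fs = 11.06 kHz.
11.06 kHz ≤ fs/2 = 19.17 kHz, appears at 11.06 kHz.
87.16 kHz mod fs = 10.48 kHz.
10.48 kHz ≤ fs/2 = 19.17 kHz, appears at 10.48 kHz.
Distinct values: {0.26 kHz, 10.48 kHz, 11.06 kHz, 14.18 kHz} → 4.

4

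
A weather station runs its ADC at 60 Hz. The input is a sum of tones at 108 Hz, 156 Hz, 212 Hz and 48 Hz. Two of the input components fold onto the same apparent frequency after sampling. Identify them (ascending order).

fs/2 = 30 Hz.
108 Hz mod fs = 48 Hz.
48 Hz > fs/2 = 30 Hz, folds to fs − 48 Hz = 12 Hz.
156 Hz mod fs = 36 Hz.
36 Hz > fs/2 = 30 Hz, folds to fs − 36 Hz = 24 Hz.
212 Hz mod fs = 32 Hz.
32 Hz > fs/2 = 30 Hz, folds to fs − 32 Hz = 28 Hz.
48 Hz > fs/2 = 30 Hz, folds to fs − 48 Hz = 12 Hz.
48 Hz and 108 Hz both map to 12 Hz.

48 Hz, 108 Hz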